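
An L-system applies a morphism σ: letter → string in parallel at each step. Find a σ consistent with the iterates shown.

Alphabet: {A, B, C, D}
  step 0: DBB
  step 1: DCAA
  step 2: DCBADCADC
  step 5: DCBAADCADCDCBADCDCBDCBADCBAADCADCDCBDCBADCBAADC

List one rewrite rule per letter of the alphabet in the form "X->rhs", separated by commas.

  step 1 ⇒ step 2: DCAA ⇒ DC·B·ADC·ADC
    A ↦ ADC
    C ↦ B
    D ↦ DC
  step 0 ⇒ step 1: DBB ⇒ DC·A·A
    B ↦ A

A->ADC, B->A, C->B, D->DC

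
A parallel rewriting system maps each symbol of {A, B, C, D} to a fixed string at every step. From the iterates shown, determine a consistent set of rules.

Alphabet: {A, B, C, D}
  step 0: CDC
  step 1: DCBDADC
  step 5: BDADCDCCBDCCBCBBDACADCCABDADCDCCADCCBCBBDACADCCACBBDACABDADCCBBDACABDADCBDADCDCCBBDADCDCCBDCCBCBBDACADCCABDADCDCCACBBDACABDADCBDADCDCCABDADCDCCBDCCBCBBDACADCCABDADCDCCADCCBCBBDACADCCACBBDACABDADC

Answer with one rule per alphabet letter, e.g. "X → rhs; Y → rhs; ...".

A->CA, B->CB, C->DC, D->BDA

  step 0 ⇒ step 1: CDC ⇒ DC·BDA·DC
    C ↦ DC
    D ↦ BDA
    A ↦ CA  (constrained at step 1)
    B ↦ CB  (constrained at step 1)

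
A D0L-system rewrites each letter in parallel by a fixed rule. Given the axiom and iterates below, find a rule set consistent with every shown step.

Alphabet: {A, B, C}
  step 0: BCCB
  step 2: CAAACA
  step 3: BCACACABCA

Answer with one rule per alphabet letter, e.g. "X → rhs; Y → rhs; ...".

A->CA, B->A, C->B

  step 2 ⇒ step 3: CAAACA ⇒ B·CA·CA·CA·B·CA
    A ↦ CA
    C ↦ B
    B ↦ A  (constrained at step 0)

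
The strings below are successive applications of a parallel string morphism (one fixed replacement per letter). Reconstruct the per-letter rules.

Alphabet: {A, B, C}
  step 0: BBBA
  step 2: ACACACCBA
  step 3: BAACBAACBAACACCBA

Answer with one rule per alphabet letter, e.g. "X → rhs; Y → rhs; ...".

A->BA, B->C, C->AC

  step 2 ⇒ step 3: ACACACCBA ⇒ BA·AC·BA·AC·BA·AC·AC·C·BA
    A ↦ BA
    B ↦ C
    C ↦ AC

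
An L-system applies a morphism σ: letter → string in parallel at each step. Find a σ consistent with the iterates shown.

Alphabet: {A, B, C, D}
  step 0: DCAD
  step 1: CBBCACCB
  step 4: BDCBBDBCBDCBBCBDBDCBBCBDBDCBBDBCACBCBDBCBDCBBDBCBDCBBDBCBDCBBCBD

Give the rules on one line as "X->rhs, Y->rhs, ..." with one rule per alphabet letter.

A->AC, B->BD, C->BC, D->CB

  step 0 ⇒ step 1: DCAD ⇒ CB·BC·AC·CB
    A ↦ AC
    C ↦ BC
    D ↦ CB
    B ↦ BD  (constrained at step 1)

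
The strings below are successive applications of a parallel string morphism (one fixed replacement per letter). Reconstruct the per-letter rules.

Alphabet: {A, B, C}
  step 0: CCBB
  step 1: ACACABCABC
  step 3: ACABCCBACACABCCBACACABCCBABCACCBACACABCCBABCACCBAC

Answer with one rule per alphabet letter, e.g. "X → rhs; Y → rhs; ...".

A->CB, B->ABC, C->AC

  step 0 ⇒ step 1: CCBB ⇒ AC·AC·ABC·ABC
    B ↦ ABC
    C ↦ AC
    A ↦ CB  (constrained at step 1)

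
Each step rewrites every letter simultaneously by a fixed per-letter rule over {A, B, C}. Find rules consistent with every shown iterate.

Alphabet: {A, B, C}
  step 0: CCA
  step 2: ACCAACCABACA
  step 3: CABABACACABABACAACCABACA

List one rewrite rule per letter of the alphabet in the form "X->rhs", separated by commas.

A->CA, B->AC, C->BA

  step 2 ⇒ step 3: ACCAACCABACA ⇒ CA·BA·BA·CA·CA·BA·BA·CA·AC·CA·BA·CA
    A ↦ CA
    B ↦ AC
    C ↦ BA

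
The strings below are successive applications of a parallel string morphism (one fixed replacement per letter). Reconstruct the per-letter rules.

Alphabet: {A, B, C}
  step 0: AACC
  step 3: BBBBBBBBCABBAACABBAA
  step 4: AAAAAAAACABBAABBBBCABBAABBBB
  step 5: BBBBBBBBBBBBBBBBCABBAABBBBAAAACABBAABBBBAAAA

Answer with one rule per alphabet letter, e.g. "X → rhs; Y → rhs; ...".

A->BB, B->A, C->CA

  step 4 ⇒ step 5: AAAAAAAACABBAABBBBCABBAABBBB ⇒ BB·BB·BB·BB·BB·BB·BB·BB·CA·BB·A·A·BB·BB·A·A·A·A·CA·BB·A·A·BB·BB·A·A·A·A
    A ↦ BB
    B ↦ A
    C ↦ CA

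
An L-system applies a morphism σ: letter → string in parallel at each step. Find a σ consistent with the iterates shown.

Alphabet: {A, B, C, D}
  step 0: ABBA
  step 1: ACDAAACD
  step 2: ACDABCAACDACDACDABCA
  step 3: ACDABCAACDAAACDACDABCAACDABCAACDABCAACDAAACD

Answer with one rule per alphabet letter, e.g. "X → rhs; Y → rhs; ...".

A->ACD, B->A, C->A, D->BCA

  step 2 ⇒ step 3: ACDABCAACDACDACDABCA ⇒ ACD·A·BCA·ACD·A·A·ACD·ACD·A·BCA·ACD·A·BCA·ACD·A·BCA·ACD·A·A·ACD
    A ↦ ACD
    B ↦ A
    C ↦ A
    D ↦ BCA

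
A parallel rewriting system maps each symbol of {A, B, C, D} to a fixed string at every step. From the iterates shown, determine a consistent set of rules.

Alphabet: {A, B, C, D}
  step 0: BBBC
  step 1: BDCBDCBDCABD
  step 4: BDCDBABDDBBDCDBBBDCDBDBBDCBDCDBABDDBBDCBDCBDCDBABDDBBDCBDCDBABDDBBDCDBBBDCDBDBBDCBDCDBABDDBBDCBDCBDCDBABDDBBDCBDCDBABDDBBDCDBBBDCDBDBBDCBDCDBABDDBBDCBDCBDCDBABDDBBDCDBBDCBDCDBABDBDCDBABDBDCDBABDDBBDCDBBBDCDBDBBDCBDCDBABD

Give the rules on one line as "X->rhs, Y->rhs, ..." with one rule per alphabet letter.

  step 0 ⇒ step 1: BBBC ⇒ BDC·BDC·BDC·ABD
    B ↦ BDC
    C ↦ ABD
    A ↦ DBB  (constrained at step 1)
    D ↦ DB  (constrained at step 1)

A->DBB, B->BDC, C->ABD, D->DB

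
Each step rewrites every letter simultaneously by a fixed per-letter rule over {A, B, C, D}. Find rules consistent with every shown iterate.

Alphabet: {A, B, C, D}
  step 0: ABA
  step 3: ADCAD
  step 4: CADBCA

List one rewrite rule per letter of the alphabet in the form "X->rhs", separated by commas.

  step 3 ⇒ step 4: ADCAD ⇒ C·A·DB·C·A
    A ↦ C
    C ↦ DB
    D ↦ A
    B ↦ D  (constrained at step 0)

A->C, B->D, C->DB, D->A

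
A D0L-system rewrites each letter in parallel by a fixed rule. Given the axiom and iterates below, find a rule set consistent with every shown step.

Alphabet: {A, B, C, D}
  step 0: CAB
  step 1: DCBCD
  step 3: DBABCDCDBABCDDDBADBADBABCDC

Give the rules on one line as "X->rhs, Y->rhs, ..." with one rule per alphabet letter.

  step 0 ⇒ step 1: CAB ⇒ D·C·BCD
    A ↦ C
    B ↦ BCD
    C ↦ D
    D ↦ DBA  (constrained at step 1)

A->C, B->BCD, C->D, D->DBA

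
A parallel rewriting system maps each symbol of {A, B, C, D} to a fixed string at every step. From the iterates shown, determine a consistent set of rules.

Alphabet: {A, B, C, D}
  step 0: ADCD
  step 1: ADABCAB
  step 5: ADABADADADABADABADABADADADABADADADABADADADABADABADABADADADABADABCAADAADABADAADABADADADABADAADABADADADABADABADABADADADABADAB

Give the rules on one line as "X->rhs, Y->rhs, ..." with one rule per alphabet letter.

  step 0 ⇒ step 1: ADCD ⇒ ADA·B·CA·B
    A ↦ ADA
    C ↦ CA
    D ↦ B
    B ↦ D  (constrained at step 1)

A->ADA, B->D, C->CA, D->B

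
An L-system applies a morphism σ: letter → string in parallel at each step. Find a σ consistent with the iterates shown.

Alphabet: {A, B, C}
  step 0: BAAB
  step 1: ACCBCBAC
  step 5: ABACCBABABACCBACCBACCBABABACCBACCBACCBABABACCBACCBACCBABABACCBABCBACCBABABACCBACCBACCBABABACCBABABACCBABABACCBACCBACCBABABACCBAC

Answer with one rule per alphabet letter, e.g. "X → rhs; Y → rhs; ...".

A->CB, B->AC, C->AB

  step 0 ⇒ step 1: BAAB ⇒ AC·CB·CB·AC
    A ↦ CB
    B ↦ AC
    C ↦ AB  (constrained at step 1)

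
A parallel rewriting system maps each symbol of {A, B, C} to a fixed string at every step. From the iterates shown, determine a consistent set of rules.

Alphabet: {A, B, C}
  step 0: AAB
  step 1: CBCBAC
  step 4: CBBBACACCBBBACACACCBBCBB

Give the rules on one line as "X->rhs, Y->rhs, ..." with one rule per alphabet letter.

  step 0 ⇒ step 1: AAB ⇒ CB·CB·AC
    A ↦ CB
    B ↦ AC
    C ↦ B  (constrained at step 1)

A->CB, B->AC, C->B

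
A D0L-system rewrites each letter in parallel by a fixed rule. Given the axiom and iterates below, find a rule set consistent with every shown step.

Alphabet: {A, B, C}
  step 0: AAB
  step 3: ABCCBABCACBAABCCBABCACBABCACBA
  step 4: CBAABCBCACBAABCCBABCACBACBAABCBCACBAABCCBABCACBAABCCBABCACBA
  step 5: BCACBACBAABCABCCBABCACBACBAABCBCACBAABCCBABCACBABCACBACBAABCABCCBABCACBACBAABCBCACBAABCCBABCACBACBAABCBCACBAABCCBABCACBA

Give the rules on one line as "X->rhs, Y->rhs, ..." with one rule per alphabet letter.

A->CBA, B->A, C->BC

  step 4 ⇒ step 5: CBAABCBCACBAABCCBABCACBACBAABCBCACBAABCCBABCACBAABCCBABCACBA ⇒ BC·A·CBA·CBA·A·BC·A·BC·CBA·BC·A·CBA·CBA·A·BC·BC·A·CBA·A·BC·CBA·BC·A·CBA·BC·A·CBA·CBA·A·BC·A·BC·CBA·BC·A·CBA·CBA·A·BC·BC·A·CBA·A·BC·CBA·BC·A·CBA·CBA·A·BC·BC·A·CBA·A·BC·CBA·BC·A·CBA
    A ↦ CBA
    B ↦ A
    C ↦ BC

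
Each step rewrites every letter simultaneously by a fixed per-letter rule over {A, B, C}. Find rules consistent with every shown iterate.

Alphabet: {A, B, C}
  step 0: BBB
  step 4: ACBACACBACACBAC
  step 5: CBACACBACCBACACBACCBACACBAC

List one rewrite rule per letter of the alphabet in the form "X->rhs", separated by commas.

A->C, B->A, C->BAC

  step 4 ⇒ step 5: ACBACACBACACBAC ⇒ C·BAC·A·C·BAC·C·BAC·A·C·BAC·C·BAC·A·C·BAC
    A ↦ C
    B ↦ A
    C ↦ BAC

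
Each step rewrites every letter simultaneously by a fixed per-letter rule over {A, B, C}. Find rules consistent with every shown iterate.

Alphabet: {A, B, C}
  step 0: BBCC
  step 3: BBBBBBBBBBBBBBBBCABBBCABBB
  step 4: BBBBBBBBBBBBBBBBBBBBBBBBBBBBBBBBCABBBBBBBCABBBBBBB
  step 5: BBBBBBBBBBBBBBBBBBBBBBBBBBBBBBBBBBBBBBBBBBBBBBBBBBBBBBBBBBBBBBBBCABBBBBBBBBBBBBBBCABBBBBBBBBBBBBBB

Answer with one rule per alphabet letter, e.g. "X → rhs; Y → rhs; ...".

A->B, B->BB, C->CA

  step 4 ⇒ step 5: BBBBBBBBBBBBBBBBBBBBBBBBBBBBBBBBCABBBBBBBCABBBBBBB ⇒ BB·BB·BB·BB·BB·BB·BB·BB·BB·BB·BB·BB·BB·BB·BB·BB·BB·BB·BB·BB·BB·BB·BB·BB·BB·BB·BB·BB·BB·BB·BB·BB·CA·B·BB·BB·BB·BB·BB·BB·BB·CA·B·BB·BB·BB·BB·BB·BB·BB
    A ↦ B
    B ↦ BB
    C ↦ CA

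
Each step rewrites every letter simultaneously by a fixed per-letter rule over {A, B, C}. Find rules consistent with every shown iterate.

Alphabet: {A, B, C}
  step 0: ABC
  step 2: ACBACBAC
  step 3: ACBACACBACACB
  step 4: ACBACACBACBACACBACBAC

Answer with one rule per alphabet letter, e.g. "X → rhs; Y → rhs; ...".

  step 3 ⇒ step 4: ACBACACBACACB ⇒ AC·B·AC·AC·B·AC·B·AC·AC·B·AC·B·AC
    A ↦ AC
    B ↦ AC
    C ↦ B

A->AC, B->AC, C->B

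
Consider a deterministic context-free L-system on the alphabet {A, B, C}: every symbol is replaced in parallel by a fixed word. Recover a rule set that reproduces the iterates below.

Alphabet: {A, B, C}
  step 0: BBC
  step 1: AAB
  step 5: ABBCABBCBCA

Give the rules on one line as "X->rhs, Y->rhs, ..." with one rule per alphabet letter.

  step 0 ⇒ step 1: BBC ⇒ A·A·B
    B ↦ A
    C ↦ B
    A ↦ BC  (constrained at step 1)

A->BC, B->A, C->B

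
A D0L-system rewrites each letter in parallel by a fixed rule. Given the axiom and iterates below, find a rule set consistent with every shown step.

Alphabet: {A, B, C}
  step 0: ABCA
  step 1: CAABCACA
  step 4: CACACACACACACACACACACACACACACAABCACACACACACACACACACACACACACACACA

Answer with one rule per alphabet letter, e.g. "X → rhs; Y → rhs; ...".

A->CA, B->AB, C->CA

  step 0 ⇒ step 1: ABCA ⇒ CA·AB·CA·CA
    A ↦ CA
    B ↦ AB
    C ↦ CA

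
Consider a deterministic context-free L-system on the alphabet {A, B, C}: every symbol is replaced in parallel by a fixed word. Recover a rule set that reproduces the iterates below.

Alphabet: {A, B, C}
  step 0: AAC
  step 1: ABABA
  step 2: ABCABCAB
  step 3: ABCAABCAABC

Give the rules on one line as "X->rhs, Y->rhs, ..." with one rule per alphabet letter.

A->AB, B->C, C->A

  step 2 ⇒ step 3: ABCABCAB ⇒ AB·C·A·AB·C·A·AB·C
    A ↦ AB
    B ↦ C
    C ↦ A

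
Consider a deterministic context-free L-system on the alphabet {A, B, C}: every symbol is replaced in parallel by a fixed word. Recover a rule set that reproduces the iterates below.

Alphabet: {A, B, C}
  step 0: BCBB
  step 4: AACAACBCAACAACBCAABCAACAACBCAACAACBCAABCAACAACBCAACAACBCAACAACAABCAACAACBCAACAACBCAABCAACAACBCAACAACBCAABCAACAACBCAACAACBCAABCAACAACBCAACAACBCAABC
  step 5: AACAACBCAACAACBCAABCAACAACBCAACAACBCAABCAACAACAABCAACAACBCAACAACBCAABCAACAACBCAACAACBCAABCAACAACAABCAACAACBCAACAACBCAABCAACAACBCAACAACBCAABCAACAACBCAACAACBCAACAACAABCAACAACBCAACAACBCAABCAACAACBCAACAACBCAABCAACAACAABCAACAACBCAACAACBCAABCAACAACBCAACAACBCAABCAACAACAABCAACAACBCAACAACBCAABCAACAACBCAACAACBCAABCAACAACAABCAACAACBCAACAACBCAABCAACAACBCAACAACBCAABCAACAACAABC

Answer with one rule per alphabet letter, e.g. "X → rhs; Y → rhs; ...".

  step 4 ⇒ step 5: AACAACBCAACAACBCAABCAACAACBCAACAACBCAABCAACAACBCAACAACBCAACAACAABCAACAACBCAACAACBCAABCAACAACBCAACAACBCAABCAACAACBCAACAACBCAABCAACAACBCAACAACBCAABC ⇒ AAC·AAC·BC·AAC·AAC·BC·AA·BC·AAC·AAC·BC·AAC·AAC·BC·AA·BC·AAC·AAC·AA·BC·AAC·AAC·BC·AAC·AAC·BC·AA·BC·AAC·AAC·BC·AAC·AAC·BC·AA·BC·AAC·AAC·AA·BC·AAC·AAC·BC·AAC·AAC·BC·AA·BC·AAC·AAC·BC·AAC·AAC·BC·AA·BC·AAC·AAC·BC·AAC·AAC·BC·AAC·AAC·AA·BC·AAC·AAC·BC·AAC·AAC·BC·AA·BC·AAC·AAC·BC·AAC·AAC·BC·AA·BC·AAC·AAC·AA·BC·AAC·AAC·BC·AAC·AAC·BC·AA·BC·AAC·AAC·BC·AAC·AAC·BC·AA·BC·AAC·AAC·AA·BC·AAC·AAC·BC·AAC·AAC·BC·AA·BC·AAC·AAC·BC·AAC·AAC·BC·AA·BC·AAC·AAC·AA·BC·AAC·AAC·BC·AAC·AAC·BC·AA·BC·AAC·AAC·BC·AAC·AAC·BC·AA·BC·AAC·AAC·AA·BC
    A ↦ AAC
    B ↦ AA
    C ↦ BC

A->AAC, B->AA, C->BC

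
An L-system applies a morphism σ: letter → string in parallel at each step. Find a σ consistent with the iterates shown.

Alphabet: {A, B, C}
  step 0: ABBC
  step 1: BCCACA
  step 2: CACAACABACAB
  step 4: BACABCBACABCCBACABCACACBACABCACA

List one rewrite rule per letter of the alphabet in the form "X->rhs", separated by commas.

A->B, B->C, C->ACA

  step 1 ⇒ step 2: BCCACA ⇒ C·ACA·ACA·B·ACA·B
    A ↦ B
    B ↦ C
    C ↦ ACA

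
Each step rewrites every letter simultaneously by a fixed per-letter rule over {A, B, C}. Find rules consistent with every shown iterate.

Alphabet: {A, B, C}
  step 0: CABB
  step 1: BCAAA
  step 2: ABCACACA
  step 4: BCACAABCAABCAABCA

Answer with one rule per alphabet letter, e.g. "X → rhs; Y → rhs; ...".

A->CA, B->A, C->B

  step 1 ⇒ step 2: BCAAA ⇒ A·B·CA·CA·CA
    A ↦ CA
    B ↦ A
    C ↦ B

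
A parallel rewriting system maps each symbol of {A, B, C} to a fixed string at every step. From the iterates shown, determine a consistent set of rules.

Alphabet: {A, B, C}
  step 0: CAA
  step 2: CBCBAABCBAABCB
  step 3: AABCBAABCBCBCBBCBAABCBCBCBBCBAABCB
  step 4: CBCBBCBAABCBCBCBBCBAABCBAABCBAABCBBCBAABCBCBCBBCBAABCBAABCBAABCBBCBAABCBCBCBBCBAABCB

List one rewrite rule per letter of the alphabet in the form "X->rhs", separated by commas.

  step 3 ⇒ step 4: AABCBAABCBCBCBBCBAABCBCBCBBCBAABCB ⇒ CB·CB·BCB·AA·BCB·CB·CB·BCB·AA·BCB·AA·BCB·AA·BCB·BCB·AA·BCB·CB·CB·BCB·AA·BCB·AA·BCB·AA·BCB·BCB·AA·BCB·CB·CB·BCB·AA·BCB
    A ↦ CB
    B ↦ BCB
    C ↦ AA

A->CB, B->BCB, C->AA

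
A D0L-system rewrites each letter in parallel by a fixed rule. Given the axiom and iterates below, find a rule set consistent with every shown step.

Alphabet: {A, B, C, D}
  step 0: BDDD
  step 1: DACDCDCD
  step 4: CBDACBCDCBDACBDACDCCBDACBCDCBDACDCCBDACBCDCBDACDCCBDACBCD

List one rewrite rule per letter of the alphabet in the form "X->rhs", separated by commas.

  step 0 ⇒ step 1: BDDD ⇒ DA·CD·CD·CD
    B ↦ DA
    D ↦ CD
    A ↦ C  (constrained at step 1)
    C ↦ CB  (constrained at step 1)

A->C, B->DA, C->CB, D->CD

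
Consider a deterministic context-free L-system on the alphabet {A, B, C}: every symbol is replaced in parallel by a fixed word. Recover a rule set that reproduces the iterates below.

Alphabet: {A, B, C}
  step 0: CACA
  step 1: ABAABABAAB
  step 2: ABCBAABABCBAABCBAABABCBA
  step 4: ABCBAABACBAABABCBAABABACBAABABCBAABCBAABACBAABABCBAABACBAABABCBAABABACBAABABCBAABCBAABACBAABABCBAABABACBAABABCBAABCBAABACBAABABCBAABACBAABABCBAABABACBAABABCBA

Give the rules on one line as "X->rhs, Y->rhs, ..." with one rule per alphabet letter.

  step 1 ⇒ step 2: ABAABABAAB ⇒ AB·CBA·AB·AB·CBA·AB·CBA·AB·AB·CBA
    A ↦ AB
    B ↦ CBA
  step 0 ⇒ step 1: CACA ⇒ ABA·AB·ABA·AB
    C ↦ ABA

A->AB, B->CBA, C->ABA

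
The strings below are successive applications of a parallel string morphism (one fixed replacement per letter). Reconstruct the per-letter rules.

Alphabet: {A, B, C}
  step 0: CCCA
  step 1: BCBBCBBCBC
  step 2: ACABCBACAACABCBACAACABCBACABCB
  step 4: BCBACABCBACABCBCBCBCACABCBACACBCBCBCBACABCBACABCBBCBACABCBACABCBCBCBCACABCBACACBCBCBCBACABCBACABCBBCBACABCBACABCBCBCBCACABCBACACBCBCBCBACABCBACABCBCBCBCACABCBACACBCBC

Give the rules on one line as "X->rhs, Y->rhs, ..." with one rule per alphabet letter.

  step 1 ⇒ step 2: BCBBCBBCBC ⇒ ACA·BCB·ACA·ACA·BCB·ACA·ACA·BCB·ACA·BCB
    B ↦ ACA
    C ↦ BCB
  step 0 ⇒ step 1: CCCA ⇒ BCB·BCB·BCB·C
    A ↦ C

A->C, B->ACA, C->BCB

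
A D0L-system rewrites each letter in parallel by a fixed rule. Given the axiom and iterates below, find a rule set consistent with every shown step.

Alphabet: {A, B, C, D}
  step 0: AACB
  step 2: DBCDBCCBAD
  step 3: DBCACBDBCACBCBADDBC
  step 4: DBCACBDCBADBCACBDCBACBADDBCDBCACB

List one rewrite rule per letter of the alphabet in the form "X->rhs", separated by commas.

  step 3 ⇒ step 4: DBCACBDBCACBCBADDBC ⇒ DBC·A·CB·D·CB·A·DBC·A·CB·D·CB·A·CB·A·D·DBC·DBC·A·CB
    A ↦ D
    B ↦ A
    C ↦ CB
    D ↦ DBC

A->D, B->A, C->CB, D->DBC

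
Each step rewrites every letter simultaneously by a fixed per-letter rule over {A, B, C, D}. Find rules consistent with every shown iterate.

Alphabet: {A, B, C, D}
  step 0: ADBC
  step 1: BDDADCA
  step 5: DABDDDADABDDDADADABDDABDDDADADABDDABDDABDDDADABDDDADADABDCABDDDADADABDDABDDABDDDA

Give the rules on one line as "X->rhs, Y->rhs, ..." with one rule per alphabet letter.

  step 0 ⇒ step 1: ADBC ⇒ BD·DA·D·CA
    A ↦ BD
    B ↦ D
    C ↦ CA
    D ↦ DA

A->BD, B->D, C->CA, D->DA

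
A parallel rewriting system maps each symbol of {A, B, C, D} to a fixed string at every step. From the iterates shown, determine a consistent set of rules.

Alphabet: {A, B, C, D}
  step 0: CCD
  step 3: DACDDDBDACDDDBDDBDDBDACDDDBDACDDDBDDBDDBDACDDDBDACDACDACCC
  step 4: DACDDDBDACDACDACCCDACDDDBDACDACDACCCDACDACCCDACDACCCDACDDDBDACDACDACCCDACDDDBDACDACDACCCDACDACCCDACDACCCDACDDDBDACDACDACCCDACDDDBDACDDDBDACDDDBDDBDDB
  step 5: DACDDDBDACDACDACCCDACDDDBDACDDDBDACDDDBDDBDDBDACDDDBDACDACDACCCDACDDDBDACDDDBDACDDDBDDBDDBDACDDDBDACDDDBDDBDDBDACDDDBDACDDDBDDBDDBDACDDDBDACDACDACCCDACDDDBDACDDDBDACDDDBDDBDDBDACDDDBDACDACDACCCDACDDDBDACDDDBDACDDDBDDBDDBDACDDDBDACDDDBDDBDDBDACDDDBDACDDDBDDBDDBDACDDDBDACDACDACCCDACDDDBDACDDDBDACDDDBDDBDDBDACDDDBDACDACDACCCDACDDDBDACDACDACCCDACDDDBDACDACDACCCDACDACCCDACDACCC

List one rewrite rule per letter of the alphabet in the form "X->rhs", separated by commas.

  step 4 ⇒ step 5: DACDDDBDACDACDACCCDACDDDBDACDACDACCCDACDACCCDACDACCCDACDDDBDACDACDACCCDACDDDBDACDACDACCCDACDACCCDACDACCCDACDDDBDACDACDACCCDACDDDBDACDDDBDACDDDBDDBDDB ⇒ DAC·D·DDB·DAC·DAC·DAC·CC·DAC·D·DDB·DAC·D·DDB·DAC·D·DDB·DDB·DDB·DAC·D·DDB·DAC·DAC·DAC·CC·DAC·D·DDB·DAC·D·DDB·DAC·D·DDB·DDB·DDB·DAC·D·DDB·DAC·D·DDB·DDB·DDB·DAC·D·DDB·DAC·D·DDB·DDB·DDB·DAC·D·DDB·DAC·DAC·DAC·CC·DAC·D·DDB·DAC·D·DDB·DAC·D·DDB·DDB·DDB·DAC·D·DDB·DAC·DAC·DAC·CC·DAC·D·DDB·DAC·D·DDB·DAC·D·DDB·DDB·DDB·DAC·D·DDB·DAC·D·DDB·DDB·DDB·DAC·D·DDB·DAC·D·DDB·DDB·DDB·DAC·D·DDB·DAC·DAC·DAC·CC·DAC·D·DDB·DAC·D·DDB·DAC·D·DDB·DDB·DDB·DAC·D·DDB·DAC·DAC·DAC·CC·DAC·D·DDB·DAC·DAC·DAC·CC·DAC·D·DDB·DAC·DAC·DAC·CC·DAC·DAC·CC·DAC·DAC·CC
    A ↦ D
    B ↦ CC
    C ↦ DDB
    D ↦ DAC

A->D, B->CC, C->DDB, D->DAC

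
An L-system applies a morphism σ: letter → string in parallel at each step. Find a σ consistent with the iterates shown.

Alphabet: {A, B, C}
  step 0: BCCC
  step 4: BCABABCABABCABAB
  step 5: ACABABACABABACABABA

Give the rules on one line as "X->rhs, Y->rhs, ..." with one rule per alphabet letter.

A->B, B->A, C->CA

  step 4 ⇒ step 5: BCABABCABABCABAB ⇒ A·CA·B·A·B·A·CA·B·A·B·A·CA·B·A·B·A
    A ↦ B
    B ↦ A
    C ↦ CA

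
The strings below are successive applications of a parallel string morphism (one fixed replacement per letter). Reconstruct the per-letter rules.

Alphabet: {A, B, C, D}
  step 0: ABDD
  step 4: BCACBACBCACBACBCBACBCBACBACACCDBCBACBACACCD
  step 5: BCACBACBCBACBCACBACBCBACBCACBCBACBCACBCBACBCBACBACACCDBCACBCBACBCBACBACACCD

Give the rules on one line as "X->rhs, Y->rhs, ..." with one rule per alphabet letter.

  step 4 ⇒ step 5: BCACBACBCACBACBCBACBCBACBACACCDBCBACBACACCD ⇒ BC·AC·B·AC·BC·B·AC·BC·AC·B·AC·BC·B·AC·BC·AC·BC·B·AC·BC·AC·BC·B·AC·BC·B·AC·B·AC·AC·CD·BC·AC·BC·B·AC·BC·B·AC·B·AC·AC·CD
    A ↦ B
    B ↦ BC
    C ↦ AC
    D ↦ CD

A->B, B->BC, C->AC, D->CD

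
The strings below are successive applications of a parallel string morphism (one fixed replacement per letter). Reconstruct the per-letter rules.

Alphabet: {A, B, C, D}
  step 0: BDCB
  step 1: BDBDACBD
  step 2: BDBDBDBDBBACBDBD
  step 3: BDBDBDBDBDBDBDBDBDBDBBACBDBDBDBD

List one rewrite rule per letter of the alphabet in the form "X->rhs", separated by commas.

  step 2 ⇒ step 3: BDBDBDBDBBACBDBD ⇒ BD·BD·BD·BD·BD·BD·BD·BD·BD·BD·BB·AC·BD·BD·BD·BD
    A ↦ BB
    B ↦ BD
    C ↦ AC
    D ↦ BD

A->BB, B->BD, C->AC, D->BD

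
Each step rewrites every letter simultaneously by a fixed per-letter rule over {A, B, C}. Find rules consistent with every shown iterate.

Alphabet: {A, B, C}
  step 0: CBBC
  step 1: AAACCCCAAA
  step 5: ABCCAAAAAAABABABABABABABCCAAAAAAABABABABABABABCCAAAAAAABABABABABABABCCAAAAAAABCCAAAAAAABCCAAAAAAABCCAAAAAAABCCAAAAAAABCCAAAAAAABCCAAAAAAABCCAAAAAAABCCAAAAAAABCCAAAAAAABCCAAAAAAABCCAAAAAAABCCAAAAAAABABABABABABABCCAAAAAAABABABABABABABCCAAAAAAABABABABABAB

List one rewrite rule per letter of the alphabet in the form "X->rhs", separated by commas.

A->AB, B->CC, C->AAA

  step 0 ⇒ step 1: CBBC ⇒ AAA·CC·CC·AAA
    B ↦ CC
    C ↦ AAA
    A ↦ AB  (constrained at step 1)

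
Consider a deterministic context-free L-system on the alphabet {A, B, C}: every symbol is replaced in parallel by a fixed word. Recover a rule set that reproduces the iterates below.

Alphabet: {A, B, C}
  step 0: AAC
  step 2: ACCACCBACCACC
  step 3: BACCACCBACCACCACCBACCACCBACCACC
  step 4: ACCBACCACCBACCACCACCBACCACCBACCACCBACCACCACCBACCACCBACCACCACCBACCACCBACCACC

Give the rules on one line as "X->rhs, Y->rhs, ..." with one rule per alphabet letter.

A->B, B->ACC, C->ACC

  step 3 ⇒ step 4: BACCACCBACCACCACCBACCACCBACCACC ⇒ ACC·B·ACC·ACC·B·ACC·ACC·ACC·B·ACC·ACC·B·ACC·ACC·B·ACC·ACC·ACC·B·ACC·ACC·B·ACC·ACC·ACC·B·ACC·ACC·B·ACC·ACC
    A ↦ B
    B ↦ ACC
    C ↦ ACC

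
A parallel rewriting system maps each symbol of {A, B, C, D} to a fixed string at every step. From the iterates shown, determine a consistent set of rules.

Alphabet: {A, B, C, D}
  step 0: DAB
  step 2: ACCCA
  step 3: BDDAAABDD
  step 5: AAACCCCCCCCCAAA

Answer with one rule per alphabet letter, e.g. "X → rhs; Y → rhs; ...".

  step 2 ⇒ step 3: ACCCA ⇒ BDD·A·A·A·BDD
    A ↦ BDD
    C ↦ A
    B ↦ C  (constrained at step 0)
    D ↦ C  (constrained at step 0)

A->BDD, B->C, C->A, D->C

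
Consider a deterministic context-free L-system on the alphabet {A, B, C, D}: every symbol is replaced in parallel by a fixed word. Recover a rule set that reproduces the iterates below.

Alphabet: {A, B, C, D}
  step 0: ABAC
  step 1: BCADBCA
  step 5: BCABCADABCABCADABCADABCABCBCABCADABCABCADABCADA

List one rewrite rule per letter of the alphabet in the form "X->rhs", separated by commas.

  step 0 ⇒ step 1: ABAC ⇒ BC·AD·BC·A
    A ↦ BC
    B ↦ AD
    C ↦ A
    D ↦ A  (constrained at step 1)

A->BC, B->AD, C->A, D->A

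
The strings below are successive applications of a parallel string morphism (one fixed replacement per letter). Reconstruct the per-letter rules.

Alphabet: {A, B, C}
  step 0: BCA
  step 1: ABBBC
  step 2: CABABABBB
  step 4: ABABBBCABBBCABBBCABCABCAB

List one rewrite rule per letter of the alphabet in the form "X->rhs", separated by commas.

  step 1 ⇒ step 2: ABBBC ⇒ C·AB·AB·AB·BB
    A ↦ C
    B ↦ AB
    C ↦ BB

A->C, B->AB, C->BB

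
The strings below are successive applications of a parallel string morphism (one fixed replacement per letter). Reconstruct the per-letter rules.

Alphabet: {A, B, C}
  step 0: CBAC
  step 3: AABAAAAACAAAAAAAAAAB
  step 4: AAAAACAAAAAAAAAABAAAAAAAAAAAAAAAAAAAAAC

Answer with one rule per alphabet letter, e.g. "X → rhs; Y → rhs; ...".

  step 3 ⇒ step 4: AABAAAAACAAAAAAAAAAB ⇒ AA·AA·AC·AA·AA·AA·AA·AA·B·AA·AA·AA·AA·AA·AA·AA·AA·AA·AA·AC
    A ↦ AA
    B ↦ AC
    C ↦ B

A->AA, B->AC, C->B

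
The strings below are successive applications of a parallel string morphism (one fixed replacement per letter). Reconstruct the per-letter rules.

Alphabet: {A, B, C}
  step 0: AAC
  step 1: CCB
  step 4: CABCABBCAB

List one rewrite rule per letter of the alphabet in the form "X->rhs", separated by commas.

A->C, B->AB, C->B

  step 0 ⇒ step 1: AAC ⇒ C·C·B
    A ↦ C
    C ↦ B
    B ↦ AB  (constrained at step 1)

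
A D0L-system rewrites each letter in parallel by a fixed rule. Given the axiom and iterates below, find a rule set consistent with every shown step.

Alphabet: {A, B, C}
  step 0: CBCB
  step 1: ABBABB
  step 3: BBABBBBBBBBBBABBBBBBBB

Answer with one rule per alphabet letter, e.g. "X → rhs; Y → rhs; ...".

  step 0 ⇒ step 1: CBCB ⇒ A·BB·A·BB
    B ↦ BB
    C ↦ A
    A ↦ BC  (constrained at step 1)

A->BC, B->BB, C->A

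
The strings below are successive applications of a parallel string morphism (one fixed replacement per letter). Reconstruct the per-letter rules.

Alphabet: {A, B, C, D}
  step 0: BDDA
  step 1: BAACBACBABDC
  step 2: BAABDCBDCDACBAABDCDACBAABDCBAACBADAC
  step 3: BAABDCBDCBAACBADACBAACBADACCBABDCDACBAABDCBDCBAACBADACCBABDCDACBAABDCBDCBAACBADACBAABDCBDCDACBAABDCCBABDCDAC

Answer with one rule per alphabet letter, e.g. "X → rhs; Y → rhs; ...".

  step 2 ⇒ step 3: BAABDCBDCDACBAABDCDACBAABDCBAACBADAC ⇒ BAA·BDC·BDC·BAA·CBA·DAC·BAA·CBA·DAC·CBA·BDC·DAC·BAA·BDC·BDC·BAA·CBA·DAC·CBA·BDC·DAC·BAA·BDC·BDC·BAA·CBA·DAC·BAA·BDC·BDC·DAC·BAA·BDC·CBA·BDC·DAC
    A ↦ BDC
    B ↦ BAA
    C ↦ DAC
    D ↦ CBA

A->BDC, B->BAA, C->DAC, D->CBA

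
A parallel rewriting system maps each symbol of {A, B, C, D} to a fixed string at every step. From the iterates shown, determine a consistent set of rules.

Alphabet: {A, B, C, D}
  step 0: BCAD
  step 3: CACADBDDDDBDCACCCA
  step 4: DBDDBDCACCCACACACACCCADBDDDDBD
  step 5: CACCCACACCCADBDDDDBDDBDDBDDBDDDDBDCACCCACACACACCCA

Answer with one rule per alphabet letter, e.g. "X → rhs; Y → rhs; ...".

  step 4 ⇒ step 5: DBDDBDCACCCACACACACCCADBDDDDBD ⇒ CA·CC·CA·CA·CC·CA·D·BD·D·D·D·BD·D·BD·D·BD·D·BD·D·D·D·BD·CA·CC·CA·CA·CA·CA·CC·CA
    A ↦ BD
    B ↦ CC
    C ↦ D
    D ↦ CA

A->BD, B->CC, C->D, D->CA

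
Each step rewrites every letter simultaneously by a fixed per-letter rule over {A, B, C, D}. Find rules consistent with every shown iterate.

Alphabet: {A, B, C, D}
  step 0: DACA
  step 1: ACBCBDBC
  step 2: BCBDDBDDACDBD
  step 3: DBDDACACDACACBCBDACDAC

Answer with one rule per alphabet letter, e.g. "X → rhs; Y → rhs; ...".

A->BC, B->D, C->BD, D->AC

  step 2 ⇒ step 3: BCBDDBDDACDBD ⇒ D·BD·D·AC·AC·D·AC·AC·BC·BD·AC·D·AC
    A ↦ BC
    B ↦ D
    C ↦ BD
    D ↦ AC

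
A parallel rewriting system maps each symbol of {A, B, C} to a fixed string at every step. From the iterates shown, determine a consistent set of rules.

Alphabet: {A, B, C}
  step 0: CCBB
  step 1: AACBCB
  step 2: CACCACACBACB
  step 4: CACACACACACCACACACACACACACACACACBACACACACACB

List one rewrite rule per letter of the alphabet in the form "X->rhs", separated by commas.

  step 1 ⇒ step 2: AACBCB ⇒ CAC·CAC·A·CB·A·CB
    A ↦ CAC
    B ↦ CB
    C ↦ A

A->CAC, B->CB, C->A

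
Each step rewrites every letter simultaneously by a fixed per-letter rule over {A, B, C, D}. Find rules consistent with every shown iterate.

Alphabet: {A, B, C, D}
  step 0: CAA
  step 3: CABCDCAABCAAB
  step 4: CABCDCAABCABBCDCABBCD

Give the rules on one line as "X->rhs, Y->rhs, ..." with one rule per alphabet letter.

A->B, B->CD, C->CA, D->AB

  step 3 ⇒ step 4: CABCDCAABCAAB ⇒ CA·B·CD·CA·AB·CA·B·B·CD·CA·B·B·CD
    A ↦ B
    B ↦ CD
    C ↦ CA
    D ↦ AB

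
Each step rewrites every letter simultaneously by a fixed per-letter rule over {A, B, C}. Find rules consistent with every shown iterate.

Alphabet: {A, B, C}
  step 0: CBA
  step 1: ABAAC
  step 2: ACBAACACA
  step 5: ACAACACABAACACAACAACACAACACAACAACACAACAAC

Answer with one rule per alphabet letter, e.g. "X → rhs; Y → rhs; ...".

A->AC, B->BA, C->A

  step 1 ⇒ step 2: ABAAC ⇒ AC·BA·AC·AC·A
    A ↦ AC
    B ↦ BA
    C ↦ A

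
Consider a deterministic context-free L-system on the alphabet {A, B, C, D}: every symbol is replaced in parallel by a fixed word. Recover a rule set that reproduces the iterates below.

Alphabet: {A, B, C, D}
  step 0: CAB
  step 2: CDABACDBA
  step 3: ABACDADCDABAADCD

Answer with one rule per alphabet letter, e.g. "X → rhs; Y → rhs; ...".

  step 2 ⇒ step 3: CDABACDBA ⇒ A·BA·CD·AD·CD·A·BA·AD·CD
    A ↦ CD
    B ↦ AD
    C ↦ A
    D ↦ BA

A->CD, B->AD, C->A, D->BA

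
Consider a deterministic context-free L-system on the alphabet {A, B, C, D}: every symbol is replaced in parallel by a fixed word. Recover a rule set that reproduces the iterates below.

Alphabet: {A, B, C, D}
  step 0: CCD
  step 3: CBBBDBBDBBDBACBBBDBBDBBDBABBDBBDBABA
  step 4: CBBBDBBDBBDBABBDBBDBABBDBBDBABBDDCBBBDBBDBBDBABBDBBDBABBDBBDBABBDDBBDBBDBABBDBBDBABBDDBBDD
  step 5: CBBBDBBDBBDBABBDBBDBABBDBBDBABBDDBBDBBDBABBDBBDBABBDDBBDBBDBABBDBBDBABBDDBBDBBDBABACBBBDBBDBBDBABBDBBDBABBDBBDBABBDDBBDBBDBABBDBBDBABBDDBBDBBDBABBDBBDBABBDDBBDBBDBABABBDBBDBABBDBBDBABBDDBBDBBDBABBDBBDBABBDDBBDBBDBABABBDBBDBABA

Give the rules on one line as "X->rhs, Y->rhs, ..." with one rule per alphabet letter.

A->D, B->BBD, C->CB, D->BA

  step 4 ⇒ step 5: CBBBDBBDBBDBABBDBBDBABBDBBDBABBDDCBBBDBBDBBDBABBDBBDBABBDBBDBABBDDBBDBBDBABBDBBDBABBDDBBDD ⇒ CB·BBD·BBD·BBD·BA·BBD·BBD·BA·BBD·BBD·BA·BBD·D·BBD·BBD·BA·BBD·BBD·BA·BBD·D·BBD·BBD·BA·BBD·BBD·BA·BBD·D·BBD·BBD·BA·BA·CB·BBD·BBD·BBD·BA·BBD·BBD·BA·BBD·BBD·BA·BBD·D·BBD·BBD·BA·BBD·BBD·BA·BBD·D·BBD·BBD·BA·BBD·BBD·BA·BBD·D·BBD·BBD·BA·BA·BBD·BBD·BA·BBD·BBD·BA·BBD·D·BBD·BBD·BA·BBD·BBD·BA·BBD·D·BBD·BBD·BA·BA·BBD·BBD·BA·BA
    A ↦ D
    B ↦ BBD
    C ↦ CB
    D ↦ BA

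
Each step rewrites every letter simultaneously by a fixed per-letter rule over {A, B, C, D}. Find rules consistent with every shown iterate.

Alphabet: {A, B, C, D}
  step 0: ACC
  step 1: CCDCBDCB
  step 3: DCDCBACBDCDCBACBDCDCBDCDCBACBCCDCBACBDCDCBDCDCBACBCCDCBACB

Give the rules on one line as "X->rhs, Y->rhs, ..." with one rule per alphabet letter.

  step 0 ⇒ step 1: ACC ⇒ CC·DCB·DCB
    A ↦ CC
    C ↦ DCB
    B ↦ ACB  (constrained at step 1)
    D ↦ DC  (constrained at step 1)

A->CC, B->ACB, C->DCB, D->DC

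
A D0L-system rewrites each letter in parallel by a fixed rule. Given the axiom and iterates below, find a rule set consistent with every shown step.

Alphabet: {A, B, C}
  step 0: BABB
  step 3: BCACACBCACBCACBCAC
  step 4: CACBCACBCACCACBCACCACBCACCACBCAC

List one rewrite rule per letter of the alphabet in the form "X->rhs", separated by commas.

  step 3 ⇒ step 4: BCACACBCACBCACBCAC ⇒ C·AC·BC·AC·BC·AC·C·AC·BC·AC·C·AC·BC·AC·C·AC·BC·AC
    A ↦ BC
    B ↦ C
    C ↦ AC

A->BC, B->C, C->AC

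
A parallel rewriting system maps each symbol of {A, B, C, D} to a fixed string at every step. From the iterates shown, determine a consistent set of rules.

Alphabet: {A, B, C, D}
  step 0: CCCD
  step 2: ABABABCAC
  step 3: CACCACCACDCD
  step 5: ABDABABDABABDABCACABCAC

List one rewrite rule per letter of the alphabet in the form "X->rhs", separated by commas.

  step 2 ⇒ step 3: ABABABCAC ⇒ C·AC·C·AC·C·AC·D·C·D
    A ↦ C
    B ↦ AC
    C ↦ D
    D ↦ AB  (constrained at step 0)

A->C, B->AC, C->D, D->AB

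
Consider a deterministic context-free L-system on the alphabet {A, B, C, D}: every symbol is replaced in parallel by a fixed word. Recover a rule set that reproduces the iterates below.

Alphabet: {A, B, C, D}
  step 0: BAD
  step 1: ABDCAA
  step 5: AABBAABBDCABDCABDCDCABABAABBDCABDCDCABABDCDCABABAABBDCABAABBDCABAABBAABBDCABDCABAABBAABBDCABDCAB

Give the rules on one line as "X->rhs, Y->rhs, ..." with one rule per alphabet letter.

  step 0 ⇒ step 1: BAD ⇒ AB·DC·AA
    A ↦ DC
    B ↦ AB
    D ↦ AA
    C ↦ BB  (constrained at step 1)

A->DC, B->AB, C->BB, D->AA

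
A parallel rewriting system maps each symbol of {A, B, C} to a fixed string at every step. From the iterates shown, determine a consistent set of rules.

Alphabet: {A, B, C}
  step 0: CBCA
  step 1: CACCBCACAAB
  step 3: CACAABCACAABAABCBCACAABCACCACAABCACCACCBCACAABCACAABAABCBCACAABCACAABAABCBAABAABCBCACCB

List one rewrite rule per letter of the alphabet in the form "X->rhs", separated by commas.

  step 0 ⇒ step 1: CBCA ⇒ CAC·CB·CAC·AAB
    A ↦ AAB
    B ↦ CB
    C ↦ CAC

A->AAB, B->CB, C->CAC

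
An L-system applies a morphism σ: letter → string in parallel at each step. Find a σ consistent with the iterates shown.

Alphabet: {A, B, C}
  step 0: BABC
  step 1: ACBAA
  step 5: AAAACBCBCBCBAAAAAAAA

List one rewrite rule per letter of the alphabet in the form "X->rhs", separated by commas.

A->CB, B->A, C->A

  step 0 ⇒ step 1: BABC ⇒ A·CB·A·A
    A ↦ CB
    B ↦ A
    C ↦ A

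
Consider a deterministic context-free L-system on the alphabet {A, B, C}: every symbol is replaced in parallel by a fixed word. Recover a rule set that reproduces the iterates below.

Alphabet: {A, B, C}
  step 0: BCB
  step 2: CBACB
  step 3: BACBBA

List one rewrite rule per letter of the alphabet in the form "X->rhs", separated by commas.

A->CB, B->A, C->B

  step 2 ⇒ step 3: CBACB ⇒ B·A·CB·B·A
    A ↦ CB
    B ↦ A
    C ↦ B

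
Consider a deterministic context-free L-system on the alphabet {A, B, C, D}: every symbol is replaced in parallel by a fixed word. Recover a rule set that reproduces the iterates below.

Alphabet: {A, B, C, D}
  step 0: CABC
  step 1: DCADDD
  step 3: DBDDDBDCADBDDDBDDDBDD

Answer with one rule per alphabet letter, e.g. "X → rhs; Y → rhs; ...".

  step 0 ⇒ step 1: CABC ⇒ D·CA·DD·D
    A ↦ CA
    B ↦ DD
    C ↦ D
    D ↦ DB  (constrained at step 1)

A->CA, B->DD, C->D, D->DB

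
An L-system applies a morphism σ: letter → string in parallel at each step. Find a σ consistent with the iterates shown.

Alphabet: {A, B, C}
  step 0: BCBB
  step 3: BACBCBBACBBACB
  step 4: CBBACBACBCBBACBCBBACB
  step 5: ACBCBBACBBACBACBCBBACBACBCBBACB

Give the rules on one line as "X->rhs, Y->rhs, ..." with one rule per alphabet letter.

  step 4 ⇒ step 5: CBBACBACBCBBACBCBBACB ⇒ A·CB·CB·B·A·CB·B·A·CB·A·CB·CB·B·A·CB·A·CB·CB·B·A·CB
    A ↦ B
    B ↦ CB
    C ↦ A

A->B, B->CB, C->A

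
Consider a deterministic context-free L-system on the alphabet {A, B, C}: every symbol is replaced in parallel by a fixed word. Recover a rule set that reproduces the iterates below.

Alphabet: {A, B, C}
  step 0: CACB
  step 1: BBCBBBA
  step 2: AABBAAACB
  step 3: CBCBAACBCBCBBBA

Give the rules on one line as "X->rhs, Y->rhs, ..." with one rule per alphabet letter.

  step 2 ⇒ step 3: AABBAAACB ⇒ CB·CB·A·A·CB·CB·CB·BB·A
    A ↦ CB
    B ↦ A
    C ↦ BB

A->CB, B->A, C->BB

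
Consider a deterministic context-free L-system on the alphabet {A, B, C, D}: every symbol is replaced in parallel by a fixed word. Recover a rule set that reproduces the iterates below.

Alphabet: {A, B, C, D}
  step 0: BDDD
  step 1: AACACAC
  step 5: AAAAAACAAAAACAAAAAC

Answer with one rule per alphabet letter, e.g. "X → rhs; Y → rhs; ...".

A->B, B->A, C->BD, D->AC

  step 0 ⇒ step 1: BDDD ⇒ A·AC·AC·AC
    B ↦ A
    D ↦ AC
    A ↦ B  (constrained at step 1)
    C ↦ BD  (constrained at step 1)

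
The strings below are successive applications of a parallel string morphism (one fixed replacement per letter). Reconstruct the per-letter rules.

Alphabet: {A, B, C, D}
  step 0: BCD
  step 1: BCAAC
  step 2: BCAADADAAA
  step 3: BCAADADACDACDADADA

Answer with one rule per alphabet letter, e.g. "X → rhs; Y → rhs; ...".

  step 2 ⇒ step 3: BCAADADAAA ⇒ BC·AA·DA·DA·C·DA·C·DA·DA·DA
    A ↦ DA
    B ↦ BC
    C ↦ AA
    D ↦ C

A->DA, B->BC, C->AA, D->C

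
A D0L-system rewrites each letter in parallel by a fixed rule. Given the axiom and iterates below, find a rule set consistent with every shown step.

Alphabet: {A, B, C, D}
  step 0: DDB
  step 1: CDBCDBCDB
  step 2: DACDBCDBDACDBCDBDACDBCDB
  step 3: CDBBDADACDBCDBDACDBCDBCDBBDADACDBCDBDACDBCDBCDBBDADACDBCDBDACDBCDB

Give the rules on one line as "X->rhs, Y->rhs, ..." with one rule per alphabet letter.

A->BDA, B->CDB, C->DA, D->CDB

  step 2 ⇒ step 3: DACDBCDBDACDBCDBDACDBCDB ⇒ CDB·BDA·DA·CDB·CDB·DA·CDB·CDB·CDB·BDA·DA·CDB·CDB·DA·CDB·CDB·CDB·BDA·DA·CDB·CDB·DA·CDB·CDB
    A ↦ BDA
    B ↦ CDB
    C ↦ DA
    D ↦ CDB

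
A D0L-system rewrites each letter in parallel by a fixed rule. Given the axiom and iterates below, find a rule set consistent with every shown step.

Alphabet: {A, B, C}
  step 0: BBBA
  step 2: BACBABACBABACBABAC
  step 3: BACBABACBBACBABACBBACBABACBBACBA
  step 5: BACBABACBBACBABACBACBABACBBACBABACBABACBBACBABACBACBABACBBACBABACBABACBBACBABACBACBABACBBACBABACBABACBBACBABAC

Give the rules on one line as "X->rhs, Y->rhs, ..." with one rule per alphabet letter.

  step 2 ⇒ step 3: BACBABACBABACBABAC ⇒ BAC·B·A·BAC·B·BAC·B·A·BAC·B·BAC·B·A·BAC·B·BAC·B·A
    A ↦ B
    B ↦ BAC
    C ↦ A

A->B, B->BAC, C->A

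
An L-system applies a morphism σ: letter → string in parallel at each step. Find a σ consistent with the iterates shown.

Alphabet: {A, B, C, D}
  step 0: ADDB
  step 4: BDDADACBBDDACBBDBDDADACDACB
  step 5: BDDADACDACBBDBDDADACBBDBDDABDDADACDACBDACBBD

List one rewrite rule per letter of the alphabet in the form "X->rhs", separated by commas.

A->C, B->BD, C->B, D->DA

  step 4 ⇒ step 5: BDDADACBBDDACBBDBDDADACDACB ⇒ BD·DA·DA·C·DA·C·B·BD·BD·DA·DA·C·B·BD·BD·DA·BD·DA·DA·C·DA·C·B·DA·C·B·BD
    A ↦ C
    B ↦ BD
    C ↦ B
    D ↦ DA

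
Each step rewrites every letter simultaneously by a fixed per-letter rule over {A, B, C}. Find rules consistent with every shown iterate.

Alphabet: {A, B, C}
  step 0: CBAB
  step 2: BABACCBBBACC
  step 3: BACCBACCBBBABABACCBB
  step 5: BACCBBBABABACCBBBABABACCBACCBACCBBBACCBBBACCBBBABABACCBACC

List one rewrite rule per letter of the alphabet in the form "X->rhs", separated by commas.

  step 2 ⇒ step 3: BABACCBBBACC ⇒ BA·CC·BA·CC·B·B·BA·BA·BA·CC·B·B
    A ↦ CC
    B ↦ BA
    C ↦ B

A->CC, B->BA, C->B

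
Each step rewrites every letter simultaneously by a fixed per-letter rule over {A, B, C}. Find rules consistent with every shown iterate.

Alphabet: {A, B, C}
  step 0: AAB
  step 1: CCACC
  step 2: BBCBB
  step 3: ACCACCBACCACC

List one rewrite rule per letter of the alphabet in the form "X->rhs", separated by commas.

A->C, B->ACC, C->B

  step 2 ⇒ step 3: BBCBB ⇒ ACC·ACC·B·ACC·ACC
    B ↦ ACC
    C ↦ B
  step 0 ⇒ step 1: AAB ⇒ C·C·ACC
    A ↦ C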